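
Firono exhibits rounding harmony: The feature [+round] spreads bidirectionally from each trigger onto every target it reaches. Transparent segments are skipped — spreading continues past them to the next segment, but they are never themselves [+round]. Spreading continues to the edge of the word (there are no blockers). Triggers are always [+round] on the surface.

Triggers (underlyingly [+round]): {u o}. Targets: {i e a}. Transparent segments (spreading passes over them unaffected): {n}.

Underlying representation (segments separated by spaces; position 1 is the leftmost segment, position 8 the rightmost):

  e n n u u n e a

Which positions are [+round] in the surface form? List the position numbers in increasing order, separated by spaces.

1 4 5 7 8

From /u/ at 4 rightward: 5 /u/ is itself a trigger — this domain ends here.
From /u/ at 4 leftward: 3 /n/ transparent; 2 /n/ transparent; 1 /e/ → [+round]; word edge.
From /u/ at 5 rightward: 6 /n/ transparent; 7 /e/ → [+round]; 8 /a/ → [+round]; word edge.
From /u/ at 5 leftward: 4 /u/ is itself a trigger — this domain ends here.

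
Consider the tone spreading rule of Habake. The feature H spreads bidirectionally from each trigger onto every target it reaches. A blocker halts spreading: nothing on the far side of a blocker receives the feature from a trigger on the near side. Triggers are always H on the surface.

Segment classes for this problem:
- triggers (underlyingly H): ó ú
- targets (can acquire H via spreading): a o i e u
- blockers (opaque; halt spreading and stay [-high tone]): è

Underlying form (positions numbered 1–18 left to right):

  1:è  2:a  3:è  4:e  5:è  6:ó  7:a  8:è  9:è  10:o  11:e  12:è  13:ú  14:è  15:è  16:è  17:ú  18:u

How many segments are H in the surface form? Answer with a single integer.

From /ó/ at 6 rightward: 7 /a/ → H; 8 /è/ blocks.
From /ó/ at 6 leftward: 5 /è/ blocks.
From /ú/ at 13 rightward: 14 /è/ blocks.
From /ú/ at 13 leftward: 12 /è/ blocks.
From /ú/ at 17 rightward: 18 /u/ → H; word edge.
From /ú/ at 17 leftward: 16 /è/ blocks.
Targets with no active source: positions 2 4 10 11 stay [-high tone].
H positions on the surface: 6 7 13 17 18.

5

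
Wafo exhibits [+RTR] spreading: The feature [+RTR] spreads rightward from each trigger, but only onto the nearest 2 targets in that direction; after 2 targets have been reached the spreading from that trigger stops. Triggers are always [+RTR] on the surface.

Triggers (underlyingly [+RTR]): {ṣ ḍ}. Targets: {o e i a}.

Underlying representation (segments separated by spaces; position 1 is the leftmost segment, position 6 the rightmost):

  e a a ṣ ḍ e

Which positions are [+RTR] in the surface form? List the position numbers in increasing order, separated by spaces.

From /ṣ/ at 4 rightward: 5 /ḍ/ is itself a trigger — this domain ends here.
From /ḍ/ at 5 rightward: 6 /e/ → [+RTR]; word edge.
Targets with no active source: positions 1 2 3 stay [-emphatic].

4 5 6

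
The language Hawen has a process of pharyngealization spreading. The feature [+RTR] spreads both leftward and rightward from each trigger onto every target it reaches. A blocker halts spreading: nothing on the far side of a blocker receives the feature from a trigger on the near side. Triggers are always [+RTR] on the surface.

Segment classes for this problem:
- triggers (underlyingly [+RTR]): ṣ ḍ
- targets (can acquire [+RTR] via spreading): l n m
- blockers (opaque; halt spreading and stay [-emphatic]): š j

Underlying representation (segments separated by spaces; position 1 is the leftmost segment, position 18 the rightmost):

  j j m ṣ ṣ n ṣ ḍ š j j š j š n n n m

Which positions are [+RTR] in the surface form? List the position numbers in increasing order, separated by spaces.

3 4 5 6 7 8

From /ṣ/ at 4 rightward: 5 /ṣ/ is itself a trigger — this domain ends here.
From /ṣ/ at 4 leftward: 3 /m/ → [+RTR]; 2 /j/ blocks.
From /ṣ/ at 5 rightward: 6 /n/ → [+RTR]; 7 /ṣ/ is itself a trigger — this domain ends here.
From /ṣ/ at 5 leftward: 4 /ṣ/ is itself a trigger — this domain ends here.
From /ṣ/ at 7 rightward: 8 /ḍ/ is itself a trigger — this domain ends here.
From /ṣ/ at 7 leftward: 6 /n/ → [+RTR]; 5 /ṣ/ is itself a trigger — this domain ends here.
From /ḍ/ at 8 rightward: 9 /š/ blocks.
From /ḍ/ at 8 leftward: 7 /ṣ/ is itself a trigger — this domain ends here.
Targets with no active source: positions 15 16 17 18 stay [-emphatic].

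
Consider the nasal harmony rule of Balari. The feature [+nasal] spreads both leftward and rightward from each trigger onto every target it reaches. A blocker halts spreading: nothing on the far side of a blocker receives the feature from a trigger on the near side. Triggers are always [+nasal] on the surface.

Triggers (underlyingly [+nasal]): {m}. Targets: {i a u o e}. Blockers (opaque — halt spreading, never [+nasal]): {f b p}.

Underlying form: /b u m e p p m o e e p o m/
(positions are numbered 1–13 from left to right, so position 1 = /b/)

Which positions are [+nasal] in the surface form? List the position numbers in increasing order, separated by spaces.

2 3 4 7 8 9 10 12 13

From /m/ at 3 rightward: 4 /e/ → [+nasal]; 5 /p/ blocks.
From /m/ at 3 leftward: 2 /u/ → [+nasal]; 1 /b/ blocks.
From /m/ at 7 rightward: 8 /o/ → [+nasal]; 9 /e/ → [+nasal]; 10 /e/ → [+nasal]; 11 /p/ blocks.
From /m/ at 7 leftward: 6 /p/ blocks.
From /m/ at 13 rightward: word edge.
From /m/ at 13 leftward: 12 /o/ → [+nasal]; 11 /p/ blocks.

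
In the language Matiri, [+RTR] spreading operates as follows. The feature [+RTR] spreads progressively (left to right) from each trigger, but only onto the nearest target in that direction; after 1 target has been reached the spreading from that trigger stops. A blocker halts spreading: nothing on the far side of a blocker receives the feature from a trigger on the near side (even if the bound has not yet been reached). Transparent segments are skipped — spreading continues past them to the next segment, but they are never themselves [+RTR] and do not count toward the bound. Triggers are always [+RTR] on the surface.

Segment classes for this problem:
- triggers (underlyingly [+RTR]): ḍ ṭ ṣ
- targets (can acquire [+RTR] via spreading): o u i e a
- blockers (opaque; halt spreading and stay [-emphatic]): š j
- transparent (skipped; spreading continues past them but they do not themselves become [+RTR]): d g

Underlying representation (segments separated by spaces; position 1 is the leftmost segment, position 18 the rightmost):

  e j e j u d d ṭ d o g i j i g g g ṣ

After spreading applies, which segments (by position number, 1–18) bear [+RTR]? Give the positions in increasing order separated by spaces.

From /ṭ/ at 8 rightward: 9 /d/ transparent; 10 /o/ → [+RTR]; bound reached.
From /ṣ/ at 18 rightward: word edge.
Targets with no active source: positions 1 3 5 12 14 stay [-emphatic].

8 10 18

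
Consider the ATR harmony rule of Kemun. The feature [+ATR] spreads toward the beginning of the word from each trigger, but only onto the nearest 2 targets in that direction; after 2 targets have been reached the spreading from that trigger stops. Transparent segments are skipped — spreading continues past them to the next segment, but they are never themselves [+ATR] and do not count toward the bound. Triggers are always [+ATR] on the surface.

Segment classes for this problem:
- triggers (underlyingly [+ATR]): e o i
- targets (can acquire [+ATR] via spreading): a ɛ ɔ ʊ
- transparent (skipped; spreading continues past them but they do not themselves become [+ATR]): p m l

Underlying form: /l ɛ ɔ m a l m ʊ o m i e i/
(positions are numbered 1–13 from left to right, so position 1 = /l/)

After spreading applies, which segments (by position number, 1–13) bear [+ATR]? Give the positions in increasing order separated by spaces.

From /o/ at 9 leftward: 8 /ʊ/ → [+ATR]; 7 /m/ transparent; 6 /l/ transparent; 5 /a/ → [+ATR]; bound reached.
From /i/ at 11 leftward: 10 /m/ transparent; 9 /o/ is itself a trigger — this domain ends here.
From /e/ at 12 leftward: 11 /i/ is itself a trigger — this domain ends here.
From /i/ at 13 leftward: 12 /e/ is itself a trigger — this domain ends here.
Targets with no active source: positions 2 3 stay [-ATR].

5 8 9 11 12 13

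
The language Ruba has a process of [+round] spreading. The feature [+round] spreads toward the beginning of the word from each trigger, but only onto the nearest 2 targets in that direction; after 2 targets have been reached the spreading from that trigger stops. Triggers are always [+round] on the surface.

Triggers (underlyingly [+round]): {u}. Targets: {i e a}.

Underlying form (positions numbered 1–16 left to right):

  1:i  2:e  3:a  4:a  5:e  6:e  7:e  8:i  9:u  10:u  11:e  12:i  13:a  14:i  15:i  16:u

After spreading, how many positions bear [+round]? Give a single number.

7

From /u/ at 9 leftward: 8 /i/ → [+round]; 7 /e/ → [+round]; bound reached.
From /u/ at 10 leftward: 9 /u/ is itself a trigger — this domain ends here.
From /u/ at 16 leftward: 15 /i/ → [+round]; 14 /i/ → [+round]; bound reached.
Targets with no active source: positions 1 2 3 4 5 6 11 12 13 stay [-round].
[+round] positions on the surface: 7 8 9 10 14 15 16.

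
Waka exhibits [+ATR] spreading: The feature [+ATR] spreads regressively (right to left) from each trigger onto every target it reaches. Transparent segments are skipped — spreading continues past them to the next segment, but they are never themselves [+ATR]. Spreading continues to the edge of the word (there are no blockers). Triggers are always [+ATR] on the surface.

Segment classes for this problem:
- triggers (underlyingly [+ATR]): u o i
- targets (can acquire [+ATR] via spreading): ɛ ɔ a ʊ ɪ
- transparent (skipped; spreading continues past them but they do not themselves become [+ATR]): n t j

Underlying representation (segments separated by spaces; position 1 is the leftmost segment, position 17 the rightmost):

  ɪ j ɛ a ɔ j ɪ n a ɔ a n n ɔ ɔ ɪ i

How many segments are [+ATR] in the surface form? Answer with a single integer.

12

From /i/ at 17 leftward: 16 /ɪ/ → [+ATR]; 15 /ɔ/ → [+ATR]; 14 /ɔ/ → [+ATR]; 13 /n/ transparent; 12 /n/ transparent; 11 /a/ → [+ATR]; 10 /ɔ/ → [+ATR]; 9 /a/ → [+ATR]; 8 /n/ transparent; 7 /ɪ/ → [+ATR]; 6 /j/ transparent; 5 /ɔ/ → [+ATR]; 4 /a/ → [+ATR]; 3 /ɛ/ → [+ATR]; 2 /j/ transparent; 1 /ɪ/ → [+ATR]; word edge.
[+ATR] positions on the surface: 1 3 4 5 7 9 10 11 14 15 16 17.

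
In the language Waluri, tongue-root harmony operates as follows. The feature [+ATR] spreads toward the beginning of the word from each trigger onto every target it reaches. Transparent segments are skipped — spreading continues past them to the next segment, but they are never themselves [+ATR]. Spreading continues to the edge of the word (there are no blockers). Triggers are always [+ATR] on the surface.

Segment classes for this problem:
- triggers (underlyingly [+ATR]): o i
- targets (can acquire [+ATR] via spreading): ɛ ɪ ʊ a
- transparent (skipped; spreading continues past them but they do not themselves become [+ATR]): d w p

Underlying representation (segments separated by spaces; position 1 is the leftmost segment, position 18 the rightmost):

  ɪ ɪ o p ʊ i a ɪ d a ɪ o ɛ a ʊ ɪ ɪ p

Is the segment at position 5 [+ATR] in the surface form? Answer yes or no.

From /o/ at 3 leftward: 2 /ɪ/ → [+ATR]; 1 /ɪ/ → [+ATR]; word edge.
From /i/ at 6 leftward: 5 /ʊ/ → [+ATR]; 4 /p/ transparent; 3 /o/ is itself a trigger — this domain ends here.
From /o/ at 12 leftward: 11 /ɪ/ → [+ATR]; 10 /a/ → [+ATR]; 9 /d/ transparent; 8 /ɪ/ → [+ATR]; 7 /a/ → [+ATR]; 6 /i/ is itself a trigger — this domain ends here.
Targets with no active source: positions 13 14 15 16 17 stay [-ATR].
[+ATR] positions on the surface: 1 2 3 5 6 7 8 10 11 12.

yes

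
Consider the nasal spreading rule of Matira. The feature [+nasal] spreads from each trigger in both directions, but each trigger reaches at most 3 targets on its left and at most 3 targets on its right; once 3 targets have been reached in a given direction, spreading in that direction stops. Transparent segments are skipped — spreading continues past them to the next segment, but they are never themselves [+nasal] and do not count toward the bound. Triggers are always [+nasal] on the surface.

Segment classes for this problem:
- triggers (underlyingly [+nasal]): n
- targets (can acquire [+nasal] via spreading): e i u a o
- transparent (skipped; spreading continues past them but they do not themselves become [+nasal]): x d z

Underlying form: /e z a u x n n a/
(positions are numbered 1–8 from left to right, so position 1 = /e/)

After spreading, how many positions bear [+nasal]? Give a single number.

6

From /n/ at 6 rightward: 7 /n/ is itself a trigger — this domain ends here.
From /n/ at 6 leftward: 5 /x/ transparent; 4 /u/ → [+nasal]; 3 /a/ → [+nasal]; 2 /z/ transparent; 1 /e/ → [+nasal]; bound reached.
From /n/ at 7 rightward: 8 /a/ → [+nasal]; word edge.
From /n/ at 7 leftward: 6 /n/ is itself a trigger — this domain ends here.
[+nasal] positions on the surface: 1 3 4 6 7 8.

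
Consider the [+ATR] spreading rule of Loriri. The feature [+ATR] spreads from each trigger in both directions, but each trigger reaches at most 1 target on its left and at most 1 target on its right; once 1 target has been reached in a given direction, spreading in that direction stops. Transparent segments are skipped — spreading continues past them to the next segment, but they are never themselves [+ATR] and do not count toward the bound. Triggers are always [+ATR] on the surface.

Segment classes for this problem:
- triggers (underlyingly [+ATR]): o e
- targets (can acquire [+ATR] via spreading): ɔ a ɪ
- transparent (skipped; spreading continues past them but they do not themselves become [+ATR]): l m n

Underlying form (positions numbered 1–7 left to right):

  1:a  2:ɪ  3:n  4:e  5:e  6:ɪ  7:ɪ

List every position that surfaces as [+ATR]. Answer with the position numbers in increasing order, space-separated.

From /e/ at 4 rightward: 5 /e/ is itself a trigger — this domain ends here.
From /e/ at 4 leftward: 3 /n/ transparent; 2 /ɪ/ → [+ATR]; bound reached.
From /e/ at 5 rightward: 6 /ɪ/ → [+ATR]; bound reached.
From /e/ at 5 leftward: 4 /e/ is itself a trigger — this domain ends here.
Targets with no active source: positions 1 7 stay [-ATR].

2 4 5 6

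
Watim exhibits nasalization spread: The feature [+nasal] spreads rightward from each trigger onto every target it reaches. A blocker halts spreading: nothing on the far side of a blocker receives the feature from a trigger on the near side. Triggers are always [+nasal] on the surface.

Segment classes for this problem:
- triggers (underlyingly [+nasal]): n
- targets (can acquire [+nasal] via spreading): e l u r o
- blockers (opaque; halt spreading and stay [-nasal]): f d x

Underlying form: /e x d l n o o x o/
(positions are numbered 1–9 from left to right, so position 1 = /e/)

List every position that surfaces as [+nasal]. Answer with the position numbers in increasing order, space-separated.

From /n/ at 5 rightward: 6 /o/ → [+nasal]; 7 /o/ → [+nasal]; 8 /x/ blocks.
Targets with no active source: positions 1 4 9 stay [-nasal].

5 6 7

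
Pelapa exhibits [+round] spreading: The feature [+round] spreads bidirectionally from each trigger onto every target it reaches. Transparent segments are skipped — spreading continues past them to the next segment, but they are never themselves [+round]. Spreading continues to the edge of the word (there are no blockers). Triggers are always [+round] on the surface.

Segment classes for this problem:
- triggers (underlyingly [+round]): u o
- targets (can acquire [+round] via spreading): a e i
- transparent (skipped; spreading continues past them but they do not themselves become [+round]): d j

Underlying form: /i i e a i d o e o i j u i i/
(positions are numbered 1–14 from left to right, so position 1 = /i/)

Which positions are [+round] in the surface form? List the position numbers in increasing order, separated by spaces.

From /o/ at 7 rightward: 8 /e/ → [+round]; 9 /o/ is itself a trigger — this domain ends here.
From /o/ at 7 leftward: 6 /d/ transparent; 5 /i/ → [+round]; 4 /a/ → [+round]; 3 /e/ → [+round]; 2 /i/ → [+round]; 1 /i/ → [+round]; word edge.
From /o/ at 9 rightward: 10 /i/ → [+round]; 11 /j/ transparent; 12 /u/ is itself a trigger — this domain ends here.
From /o/ at 9 leftward: 8 /e/ → [+round]; 7 /o/ is itself a trigger — this domain ends here.
From /u/ at 12 rightward: 13 /i/ → [+round]; 14 /i/ → [+round]; word edge.
From /u/ at 12 leftward: 11 /j/ transparent; 10 /i/ → [+round]; 9 /o/ is itself a trigger — this domain ends here.

1 2 3 4 5 7 8 9 10 12 13 14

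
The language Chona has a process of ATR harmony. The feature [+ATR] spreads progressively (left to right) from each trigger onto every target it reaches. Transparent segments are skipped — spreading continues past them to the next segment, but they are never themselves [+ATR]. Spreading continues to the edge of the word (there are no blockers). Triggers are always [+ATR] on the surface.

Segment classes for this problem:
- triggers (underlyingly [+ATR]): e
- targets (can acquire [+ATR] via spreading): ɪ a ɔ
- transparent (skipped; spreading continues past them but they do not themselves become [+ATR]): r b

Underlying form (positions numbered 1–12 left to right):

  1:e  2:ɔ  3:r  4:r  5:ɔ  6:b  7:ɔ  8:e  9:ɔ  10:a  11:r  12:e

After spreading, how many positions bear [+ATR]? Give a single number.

8

From /e/ at 1 rightward: 2 /ɔ/ → [+ATR]; 3 /r/ transparent; 4 /r/ transparent; 5 /ɔ/ → [+ATR]; 6 /b/ transparent; 7 /ɔ/ → [+ATR]; 8 /e/ is itself a trigger — this domain ends here.
From /e/ at 8 rightward: 9 /ɔ/ → [+ATR]; 10 /a/ → [+ATR]; 11 /r/ transparent; 12 /e/ is itself a trigger — this domain ends here.
From /e/ at 12 rightward: word edge.
[+ATR] positions on the surface: 1 2 5 7 8 9 10 12.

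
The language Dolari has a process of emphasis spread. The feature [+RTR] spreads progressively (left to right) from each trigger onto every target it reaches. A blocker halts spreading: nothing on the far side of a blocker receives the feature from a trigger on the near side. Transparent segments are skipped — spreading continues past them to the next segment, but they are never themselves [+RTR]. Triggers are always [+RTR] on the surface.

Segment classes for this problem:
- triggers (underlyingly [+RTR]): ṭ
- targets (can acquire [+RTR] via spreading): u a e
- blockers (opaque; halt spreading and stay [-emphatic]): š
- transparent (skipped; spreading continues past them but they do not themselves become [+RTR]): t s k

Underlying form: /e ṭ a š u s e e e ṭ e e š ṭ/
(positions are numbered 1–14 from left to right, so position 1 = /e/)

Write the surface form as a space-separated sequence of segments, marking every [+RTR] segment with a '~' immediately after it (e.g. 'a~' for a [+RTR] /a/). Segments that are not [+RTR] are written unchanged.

From /ṭ/ at 2 rightward: 3 /a/ → [+RTR]; 4 /š/ blocks.
From /ṭ/ at 10 rightward: 11 /e/ → [+RTR]; 12 /e/ → [+RTR]; 13 /š/ blocks.
From /ṭ/ at 14 rightward: word edge.
Targets with no active source: positions 1 5 7 8 9 stay [-emphatic].
[+RTR] positions on the surface: 2 3 10 11 12 14.

e ṭ~ a~ š u s e e e ṭ~ e~ e~ š ṭ~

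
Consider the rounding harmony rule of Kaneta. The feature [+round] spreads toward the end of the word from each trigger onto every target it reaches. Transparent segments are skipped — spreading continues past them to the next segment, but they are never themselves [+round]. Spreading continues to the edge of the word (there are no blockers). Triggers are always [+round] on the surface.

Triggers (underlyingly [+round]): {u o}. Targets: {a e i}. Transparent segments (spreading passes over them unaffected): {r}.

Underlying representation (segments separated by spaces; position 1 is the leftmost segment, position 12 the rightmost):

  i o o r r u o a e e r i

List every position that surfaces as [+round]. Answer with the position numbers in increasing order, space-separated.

2 3 6 7 8 9 10 12

From /o/ at 2 rightward: 3 /o/ is itself a trigger — this domain ends here.
From /o/ at 3 rightward: 4 /r/ transparent; 5 /r/ transparent; 6 /u/ is itself a trigger — this domain ends here.
From /u/ at 6 rightward: 7 /o/ is itself a trigger — this domain ends here.
From /o/ at 7 rightward: 8 /a/ → [+round]; 9 /e/ → [+round]; 10 /e/ → [+round]; 11 /r/ transparent; 12 /i/ → [+round]; word edge.
Target with no active source: position 1 stays [-round].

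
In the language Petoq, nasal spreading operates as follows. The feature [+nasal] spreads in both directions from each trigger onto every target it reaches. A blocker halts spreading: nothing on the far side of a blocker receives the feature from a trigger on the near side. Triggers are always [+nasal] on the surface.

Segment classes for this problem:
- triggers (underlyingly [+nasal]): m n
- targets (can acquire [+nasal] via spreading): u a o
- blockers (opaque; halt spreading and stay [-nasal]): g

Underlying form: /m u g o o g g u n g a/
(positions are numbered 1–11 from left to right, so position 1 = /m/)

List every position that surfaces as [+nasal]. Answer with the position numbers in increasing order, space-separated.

From /m/ at 1 rightward: 2 /u/ → [+nasal]; 3 /g/ blocks.
From /m/ at 1 leftward: word edge.
From /n/ at 9 rightward: 10 /g/ blocks.
From /n/ at 9 leftward: 8 /u/ → [+nasal]; 7 /g/ blocks.
Targets with no active source: positions 4 5 11 stay [-nasal].

1 2 8 9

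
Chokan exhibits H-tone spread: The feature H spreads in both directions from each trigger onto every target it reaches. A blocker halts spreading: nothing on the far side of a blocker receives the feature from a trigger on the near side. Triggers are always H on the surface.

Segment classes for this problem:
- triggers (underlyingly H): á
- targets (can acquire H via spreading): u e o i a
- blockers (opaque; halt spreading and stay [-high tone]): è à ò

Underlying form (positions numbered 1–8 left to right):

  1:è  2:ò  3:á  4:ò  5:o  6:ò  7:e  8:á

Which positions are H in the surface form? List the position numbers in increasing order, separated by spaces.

3 7 8

From /á/ at 3 rightward: 4 /ò/ blocks.
From /á/ at 3 leftward: 2 /ò/ blocks.
From /á/ at 8 rightward: word edge.
From /á/ at 8 leftward: 7 /e/ → H; 6 /ò/ blocks.
Target with no active source: position 5 stays [-high tone].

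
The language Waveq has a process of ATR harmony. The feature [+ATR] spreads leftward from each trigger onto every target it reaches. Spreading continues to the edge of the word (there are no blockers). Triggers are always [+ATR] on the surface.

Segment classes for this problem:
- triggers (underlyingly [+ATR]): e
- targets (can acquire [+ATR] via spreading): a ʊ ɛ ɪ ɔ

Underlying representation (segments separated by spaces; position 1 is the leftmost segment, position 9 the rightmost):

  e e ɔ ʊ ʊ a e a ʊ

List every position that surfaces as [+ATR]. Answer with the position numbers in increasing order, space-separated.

1 2 3 4 5 6 7

From /e/ at 1 leftward: word edge.
From /e/ at 2 leftward: 1 /e/ is itself a trigger — this domain ends here.
From /e/ at 7 leftward: 6 /a/ → [+ATR]; 5 /ʊ/ → [+ATR]; 4 /ʊ/ → [+ATR]; 3 /ɔ/ → [+ATR]; 2 /e/ is itself a trigger — this domain ends here.
Targets with no active source: positions 8 9 stay [-ATR].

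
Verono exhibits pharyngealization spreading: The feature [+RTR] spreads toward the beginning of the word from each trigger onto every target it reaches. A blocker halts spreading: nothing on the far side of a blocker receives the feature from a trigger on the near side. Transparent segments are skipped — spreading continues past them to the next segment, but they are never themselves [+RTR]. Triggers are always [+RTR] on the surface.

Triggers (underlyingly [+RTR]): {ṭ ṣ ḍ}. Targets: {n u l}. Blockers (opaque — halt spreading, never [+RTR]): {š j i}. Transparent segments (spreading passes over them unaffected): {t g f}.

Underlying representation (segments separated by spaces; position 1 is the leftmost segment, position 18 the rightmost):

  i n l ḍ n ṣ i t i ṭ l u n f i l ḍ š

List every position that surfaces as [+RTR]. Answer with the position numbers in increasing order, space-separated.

2 3 4 5 6 10 16 17

From /ḍ/ at 4 leftward: 3 /l/ → [+RTR]; 2 /n/ → [+RTR]; 1 /i/ blocks.
From /ṣ/ at 6 leftward: 5 /n/ → [+RTR]; 4 /ḍ/ is itself a trigger — this domain ends here.
From /ṭ/ at 10 leftward: 9 /i/ blocks.
From /ḍ/ at 17 leftward: 16 /l/ → [+RTR]; 15 /i/ blocks.
Targets with no active source: positions 11 12 13 stay [-emphatic].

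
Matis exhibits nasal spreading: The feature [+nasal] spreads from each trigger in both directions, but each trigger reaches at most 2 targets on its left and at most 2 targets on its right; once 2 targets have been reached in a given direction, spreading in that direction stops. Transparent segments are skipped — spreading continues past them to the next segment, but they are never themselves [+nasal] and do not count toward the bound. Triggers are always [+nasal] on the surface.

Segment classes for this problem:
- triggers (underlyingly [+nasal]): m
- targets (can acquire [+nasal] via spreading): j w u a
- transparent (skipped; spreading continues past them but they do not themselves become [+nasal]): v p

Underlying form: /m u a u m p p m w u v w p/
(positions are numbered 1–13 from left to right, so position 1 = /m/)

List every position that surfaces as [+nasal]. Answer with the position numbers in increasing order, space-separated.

1 2 3 4 5 8 9 10

From /m/ at 1 rightward: 2 /u/ → [+nasal]; 3 /a/ → [+nasal]; bound reached.
From /m/ at 1 leftward: word edge.
From /m/ at 5 rightward: 6 /p/ transparent; 7 /p/ transparent; 8 /m/ is itself a trigger — this domain ends here.
From /m/ at 5 leftward: 4 /u/ → [+nasal]; 3 /a/ → [+nasal]; bound reached.
From /m/ at 8 rightward: 9 /w/ → [+nasal]; 10 /u/ → [+nasal]; bound reached.
From /m/ at 8 leftward: 7 /p/ transparent; 6 /p/ transparent; 5 /m/ is itself a trigger — this domain ends here.
Target with no active source: position 12 stays [-nasal].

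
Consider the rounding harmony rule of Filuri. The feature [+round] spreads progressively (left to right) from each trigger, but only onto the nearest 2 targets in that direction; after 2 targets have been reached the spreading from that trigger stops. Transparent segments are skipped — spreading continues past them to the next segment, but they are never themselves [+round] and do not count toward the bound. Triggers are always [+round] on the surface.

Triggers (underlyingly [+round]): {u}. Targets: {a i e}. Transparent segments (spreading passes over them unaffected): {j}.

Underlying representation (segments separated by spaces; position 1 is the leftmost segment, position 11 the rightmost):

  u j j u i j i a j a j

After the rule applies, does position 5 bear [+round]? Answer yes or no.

From /u/ at 1 rightward: 2 /j/ transparent; 3 /j/ transparent; 4 /u/ is itself a trigger — this domain ends here.
From /u/ at 4 rightward: 5 /i/ → [+round]; 6 /j/ transparent; 7 /i/ → [+round]; bound reached.
Targets with no active source: positions 8 10 stay [-round].
[+round] positions on the surface: 1 4 5 7.

yes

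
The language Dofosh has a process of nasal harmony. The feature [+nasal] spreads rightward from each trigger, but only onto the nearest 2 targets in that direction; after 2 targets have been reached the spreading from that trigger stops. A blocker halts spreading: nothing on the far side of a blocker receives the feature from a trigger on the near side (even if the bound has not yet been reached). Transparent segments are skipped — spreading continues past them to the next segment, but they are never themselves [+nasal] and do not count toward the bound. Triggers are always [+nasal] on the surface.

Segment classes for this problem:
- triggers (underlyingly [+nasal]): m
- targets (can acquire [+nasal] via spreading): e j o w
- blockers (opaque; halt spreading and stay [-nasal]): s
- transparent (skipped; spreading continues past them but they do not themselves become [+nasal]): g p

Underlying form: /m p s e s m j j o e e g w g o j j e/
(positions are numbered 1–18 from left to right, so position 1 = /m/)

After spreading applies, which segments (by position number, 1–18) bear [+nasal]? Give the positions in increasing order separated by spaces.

1 6 7 8

From /m/ at 1 rightward: 2 /p/ transparent; 3 /s/ blocks.
From /m/ at 6 rightward: 7 /j/ → [+nasal]; 8 /j/ → [+nasal]; bound reached.
Targets with no active source: positions 4 9 10 11 13 15 16 17 18 stay [-nasal].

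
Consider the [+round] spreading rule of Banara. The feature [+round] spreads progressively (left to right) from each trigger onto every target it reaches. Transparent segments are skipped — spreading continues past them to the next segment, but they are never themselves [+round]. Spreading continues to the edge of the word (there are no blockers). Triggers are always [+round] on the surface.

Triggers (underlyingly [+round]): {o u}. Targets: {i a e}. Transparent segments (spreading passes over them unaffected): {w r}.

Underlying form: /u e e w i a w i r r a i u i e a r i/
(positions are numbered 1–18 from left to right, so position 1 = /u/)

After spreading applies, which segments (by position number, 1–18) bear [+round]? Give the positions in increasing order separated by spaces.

From /u/ at 1 rightward: 2 /e/ → [+round]; 3 /e/ → [+round]; 4 /w/ transparent; 5 /i/ → [+round]; 6 /a/ → [+round]; 7 /w/ transparent; 8 /i/ → [+round]; 9 /r/ transparent; 10 /r/ transparent; 11 /a/ → [+round]; 12 /i/ → [+round]; 13 /u/ is itself a trigger — this domain ends here.
From /u/ at 13 rightward: 14 /i/ → [+round]; 15 /e/ → [+round]; 16 /a/ → [+round]; 17 /r/ transparent; 18 /i/ → [+round]; word edge.

1 2 3 5 6 8 11 12 13 14 15 16 18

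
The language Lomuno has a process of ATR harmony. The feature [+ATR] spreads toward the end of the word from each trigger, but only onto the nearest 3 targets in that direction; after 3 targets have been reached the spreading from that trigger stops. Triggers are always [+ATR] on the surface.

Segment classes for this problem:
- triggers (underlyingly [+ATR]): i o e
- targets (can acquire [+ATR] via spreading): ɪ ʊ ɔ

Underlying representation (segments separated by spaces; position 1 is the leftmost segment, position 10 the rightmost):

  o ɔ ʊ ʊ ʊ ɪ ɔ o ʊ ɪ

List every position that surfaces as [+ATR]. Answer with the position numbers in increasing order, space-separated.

1 2 3 4 8 9 10

From /o/ at 1 rightward: 2 /ɔ/ → [+ATR]; 3 /ʊ/ → [+ATR]; 4 /ʊ/ → [+ATR]; bound reached.
From /o/ at 8 rightward: 9 /ʊ/ → [+ATR]; 10 /ɪ/ → [+ATR]; word edge.
Targets with no active source: positions 5 6 7 stay [-ATR].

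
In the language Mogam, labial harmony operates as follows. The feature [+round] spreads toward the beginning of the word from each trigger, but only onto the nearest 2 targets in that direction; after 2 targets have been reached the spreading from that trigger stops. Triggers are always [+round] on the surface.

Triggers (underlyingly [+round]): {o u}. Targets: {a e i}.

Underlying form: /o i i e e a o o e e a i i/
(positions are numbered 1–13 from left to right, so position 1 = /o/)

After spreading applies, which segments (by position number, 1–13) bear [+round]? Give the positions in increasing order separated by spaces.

From /o/ at 1 leftward: word edge.
From /o/ at 7 leftward: 6 /a/ → [+round]; 5 /e/ → [+round]; bound reached.
From /o/ at 8 leftward: 7 /o/ is itself a trigger — this domain ends here.
Targets with no active source: positions 2 3 4 9 10 11 12 13 stay [-round].

1 5 6 7 8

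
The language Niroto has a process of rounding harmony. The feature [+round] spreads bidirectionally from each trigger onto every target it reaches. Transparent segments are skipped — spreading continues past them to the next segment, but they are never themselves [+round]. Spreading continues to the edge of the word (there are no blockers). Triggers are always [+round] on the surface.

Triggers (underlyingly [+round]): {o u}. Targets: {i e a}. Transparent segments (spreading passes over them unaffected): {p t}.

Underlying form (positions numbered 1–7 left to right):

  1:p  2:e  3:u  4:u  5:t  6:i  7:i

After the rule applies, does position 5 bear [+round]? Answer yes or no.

no

From /u/ at 3 rightward: 4 /u/ is itself a trigger — this domain ends here.
From /u/ at 3 leftward: 2 /e/ → [+round]; 1 /p/ transparent; word edge.
From /u/ at 4 rightward: 5 /t/ transparent; 6 /i/ → [+round]; 7 /i/ → [+round]; word edge.
From /u/ at 4 leftward: 3 /u/ is itself a trigger — this domain ends here.
[+round] positions on the surface: 2 3 4 6 7.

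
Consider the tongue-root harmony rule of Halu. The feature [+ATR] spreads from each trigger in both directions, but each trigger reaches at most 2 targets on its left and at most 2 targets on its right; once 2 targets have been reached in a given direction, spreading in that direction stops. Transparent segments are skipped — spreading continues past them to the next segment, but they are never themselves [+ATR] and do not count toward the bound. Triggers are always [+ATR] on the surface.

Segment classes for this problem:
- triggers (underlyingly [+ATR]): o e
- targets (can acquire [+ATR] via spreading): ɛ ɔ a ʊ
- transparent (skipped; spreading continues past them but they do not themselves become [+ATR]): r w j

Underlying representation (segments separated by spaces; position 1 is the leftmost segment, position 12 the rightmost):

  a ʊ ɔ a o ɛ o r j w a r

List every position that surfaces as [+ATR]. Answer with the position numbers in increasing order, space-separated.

3 4 5 6 7 11

From /o/ at 5 rightward: 6 /ɛ/ → [+ATR]; 7 /o/ is itself a trigger — this domain ends here.
From /o/ at 5 leftward: 4 /a/ → [+ATR]; 3 /ɔ/ → [+ATR]; bound reached.
From /o/ at 7 rightward: 8 /r/ transparent; 9 /j/ transparent; 10 /w/ transparent; 11 /a/ → [+ATR]; 12 /r/ transparent; word edge.
From /o/ at 7 leftward: 6 /ɛ/ → [+ATR]; 5 /o/ is itself a trigger — this domain ends here.
Targets with no active source: positions 1 2 stay [-ATR].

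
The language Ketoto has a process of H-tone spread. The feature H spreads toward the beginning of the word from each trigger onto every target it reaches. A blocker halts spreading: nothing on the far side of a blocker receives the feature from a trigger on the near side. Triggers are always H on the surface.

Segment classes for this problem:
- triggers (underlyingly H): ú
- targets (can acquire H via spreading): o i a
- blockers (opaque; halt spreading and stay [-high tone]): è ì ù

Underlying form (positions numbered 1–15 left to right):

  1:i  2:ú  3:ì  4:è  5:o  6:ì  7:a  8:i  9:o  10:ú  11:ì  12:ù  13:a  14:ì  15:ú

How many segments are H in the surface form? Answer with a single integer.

7

From /ú/ at 2 leftward: 1 /i/ → H; word edge.
From /ú/ at 10 leftward: 9 /o/ → H; 8 /i/ → H; 7 /a/ → H; 6 /ì/ blocks.
From /ú/ at 15 leftward: 14 /ì/ blocks.
Targets with no active source: positions 5 13 stay [-high tone].
H positions on the surface: 1 2 7 8 9 10 15.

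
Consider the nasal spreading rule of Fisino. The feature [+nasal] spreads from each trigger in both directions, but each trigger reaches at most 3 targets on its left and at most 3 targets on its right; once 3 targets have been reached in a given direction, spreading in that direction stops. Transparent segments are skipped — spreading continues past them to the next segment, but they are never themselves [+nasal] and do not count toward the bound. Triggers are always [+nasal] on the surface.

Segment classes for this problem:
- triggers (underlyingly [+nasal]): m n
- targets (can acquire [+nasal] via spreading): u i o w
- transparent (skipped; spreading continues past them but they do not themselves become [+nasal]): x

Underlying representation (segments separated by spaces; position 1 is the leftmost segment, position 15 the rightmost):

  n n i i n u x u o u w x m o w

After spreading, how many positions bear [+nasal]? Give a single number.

13

From /n/ at 1 rightward: 2 /n/ is itself a trigger — this domain ends here.
From /n/ at 1 leftward: word edge.
From /n/ at 2 rightward: 3 /i/ → [+nasal]; 4 /i/ → [+nasal]; 5 /n/ is itself a trigger — this domain ends here.
From /n/ at 2 leftward: 1 /n/ is itself a trigger — this domain ends here.
From /n/ at 5 rightward: 6 /u/ → [+nasal]; 7 /x/ transparent; 8 /u/ → [+nasal]; 9 /o/ → [+nasal]; bound reached.
From /n/ at 5 leftward: 4 /i/ → [+nasal]; 3 /i/ → [+nasal]; 2 /n/ is itself a trigger — this domain ends here.
From /m/ at 13 rightward: 14 /o/ → [+nasal]; 15 /w/ → [+nasal]; word edge.
From /m/ at 13 leftward: 12 /x/ transparent; 11 /w/ → [+nasal]; 10 /u/ → [+nasal]; 9 /o/ → [+nasal]; bound reached.
[+nasal] positions on the surface: 1 2 3 4 5 6 8 9 10 11 13 14 15.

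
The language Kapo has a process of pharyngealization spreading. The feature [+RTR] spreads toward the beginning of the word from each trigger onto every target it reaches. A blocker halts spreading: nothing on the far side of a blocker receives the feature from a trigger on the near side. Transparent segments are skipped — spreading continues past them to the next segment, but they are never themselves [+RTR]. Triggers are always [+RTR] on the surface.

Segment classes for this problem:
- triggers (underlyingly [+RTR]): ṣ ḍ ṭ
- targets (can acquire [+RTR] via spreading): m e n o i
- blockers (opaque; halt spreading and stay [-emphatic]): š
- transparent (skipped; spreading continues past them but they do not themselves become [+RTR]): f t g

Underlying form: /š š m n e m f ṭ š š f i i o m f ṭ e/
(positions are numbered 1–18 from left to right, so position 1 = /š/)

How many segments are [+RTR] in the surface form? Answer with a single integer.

10

From /ṭ/ at 8 leftward: 7 /f/ transparent; 6 /m/ → [+RTR]; 5 /e/ → [+RTR]; 4 /n/ → [+RTR]; 3 /m/ → [+RTR]; 2 /š/ blocks.
From /ṭ/ at 17 leftward: 16 /f/ transparent; 15 /m/ → [+RTR]; 14 /o/ → [+RTR]; 13 /i/ → [+RTR]; 12 /i/ → [+RTR]; 11 /f/ transparent; 10 /š/ blocks.
Target with no active source: position 18 stays [-emphatic].
[+RTR] positions on the surface: 3 4 5 6 8 12 13 14 15 17.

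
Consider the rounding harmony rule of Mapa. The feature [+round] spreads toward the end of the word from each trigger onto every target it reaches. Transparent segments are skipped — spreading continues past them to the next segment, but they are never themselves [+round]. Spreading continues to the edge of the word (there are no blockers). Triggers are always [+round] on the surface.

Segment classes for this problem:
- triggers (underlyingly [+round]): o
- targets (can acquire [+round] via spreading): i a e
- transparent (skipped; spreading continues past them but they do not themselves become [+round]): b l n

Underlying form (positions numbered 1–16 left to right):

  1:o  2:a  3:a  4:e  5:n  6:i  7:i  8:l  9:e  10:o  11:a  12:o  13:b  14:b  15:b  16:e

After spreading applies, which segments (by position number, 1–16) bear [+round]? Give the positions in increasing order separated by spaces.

1 2 3 4 6 7 9 10 11 12 16

From /o/ at 1 rightward: 2 /a/ → [+round]; 3 /a/ → [+round]; 4 /e/ → [+round]; 5 /n/ transparent; 6 /i/ → [+round]; 7 /i/ → [+round]; 8 /l/ transparent; 9 /e/ → [+round]; 10 /o/ is itself a trigger — this domain ends here.
From /o/ at 10 rightward: 11 /a/ → [+round]; 12 /o/ is itself a trigger — this domain ends here.
From /o/ at 12 rightward: 13 /b/ transparent; 14 /b/ transparent; 15 /b/ transparent; 16 /e/ → [+round]; word edge.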